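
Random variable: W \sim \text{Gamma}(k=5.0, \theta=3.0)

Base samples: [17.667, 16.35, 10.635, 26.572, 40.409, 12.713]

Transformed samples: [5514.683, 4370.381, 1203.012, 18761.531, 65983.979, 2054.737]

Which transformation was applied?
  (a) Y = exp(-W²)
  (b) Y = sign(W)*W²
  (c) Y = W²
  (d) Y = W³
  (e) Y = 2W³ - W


Checking option (d) Y = W³:
  W = 17.667 -> Y = 5514.683 ✓
  W = 16.35 -> Y = 4370.381 ✓
  W = 10.635 -> Y = 1203.012 ✓
All samples match this transformation.

(d) W³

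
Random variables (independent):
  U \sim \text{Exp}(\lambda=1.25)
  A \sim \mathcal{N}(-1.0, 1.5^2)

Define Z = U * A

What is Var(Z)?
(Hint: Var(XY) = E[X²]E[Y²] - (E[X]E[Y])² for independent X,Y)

Var(XY) = E[X²]E[Y²] - (E[X]E[Y])²
E[U] = 0.8, Var(U) = 0.64
E[A] = -1, Var(A) = 2.25
E[U²] = 0.64 + 0.8² = 1.28
E[A²] = 2.25 + (-1)² = 3.25
Var(Z) = 1.28*3.25 - (0.8*(-1))²
= 4.16 - 0.64 = 3.52

3.52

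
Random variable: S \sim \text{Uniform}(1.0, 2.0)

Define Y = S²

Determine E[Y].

Using E[X²] = Var(X) + (E[X])²:
E[S] = 1.5
Var(S) = (2 - 1)^2/12 = 0.083333333
E[S²] = 0.083333333 + 1.5² = 0.083333333 + 2.25 = 2.3333333

2.3333333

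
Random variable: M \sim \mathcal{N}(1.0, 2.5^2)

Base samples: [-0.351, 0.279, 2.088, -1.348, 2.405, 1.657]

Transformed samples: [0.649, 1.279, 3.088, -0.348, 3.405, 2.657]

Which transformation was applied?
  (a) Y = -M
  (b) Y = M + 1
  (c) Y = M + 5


Checking option (b) Y = M + 1:
  M = -0.351 -> Y = 0.649 ✓
  M = 0.279 -> Y = 1.279 ✓
  M = 2.088 -> Y = 3.088 ✓
All samples match this transformation.

(b) M + 1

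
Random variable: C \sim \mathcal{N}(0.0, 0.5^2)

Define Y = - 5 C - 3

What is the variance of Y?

For Y = aC + b: Var(Y) = a² * Var(C)
Var(C) = 0.5^2 = 0.25
Var(Y) = (-5)² * 0.25 = 25 * 0.25 = 6.25

6.25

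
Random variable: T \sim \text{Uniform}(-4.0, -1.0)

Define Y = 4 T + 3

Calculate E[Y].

For Y = 4T + 3:
E[Y] = 4 * E[T] + 3
E[T] = (-4 - 1)/2 = -2.5
E[Y] = 4 * (-2.5) + 3 = -7

-7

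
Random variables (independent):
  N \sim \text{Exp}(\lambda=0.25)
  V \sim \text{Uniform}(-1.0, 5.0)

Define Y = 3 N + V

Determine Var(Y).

For independent RVs: Var(aX + bY) = a²Var(X) + b²Var(Y)
Var(N) = 16
Var(V) = 3
Var(Y) = 3²*16 + 1²*3
= 9*16 + 1*3 = 147

147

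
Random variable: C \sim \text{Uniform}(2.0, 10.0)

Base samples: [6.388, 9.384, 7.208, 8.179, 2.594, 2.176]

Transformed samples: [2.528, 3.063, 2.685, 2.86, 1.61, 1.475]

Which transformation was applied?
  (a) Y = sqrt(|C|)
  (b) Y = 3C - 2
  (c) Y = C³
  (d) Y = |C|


Checking option (a) Y = sqrt(|C|):
  C = 6.388 -> Y = 2.528 ✓
  C = 9.384 -> Y = 3.063 ✓
  C = 7.208 -> Y = 2.685 ✓
All samples match this transformation.

(a) sqrt(|C|)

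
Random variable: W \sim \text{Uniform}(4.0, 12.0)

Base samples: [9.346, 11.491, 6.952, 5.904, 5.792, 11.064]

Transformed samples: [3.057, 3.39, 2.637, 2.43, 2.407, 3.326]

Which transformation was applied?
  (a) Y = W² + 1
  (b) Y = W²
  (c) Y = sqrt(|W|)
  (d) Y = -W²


Checking option (c) Y = sqrt(|W|):
  W = 9.346 -> Y = 3.057 ✓
  W = 11.491 -> Y = 3.39 ✓
  W = 6.952 -> Y = 2.637 ✓
All samples match this transformation.

(c) sqrt(|W|)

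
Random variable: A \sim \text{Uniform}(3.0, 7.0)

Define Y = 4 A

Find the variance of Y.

For Y = aA + b: Var(Y) = a² * Var(A)
Var(A) = (7 - 3)^2/12 = 1.3333333
Var(Y) = 4² * 1.3333333 = 16 * 1.3333333 = 21.333333

21.333333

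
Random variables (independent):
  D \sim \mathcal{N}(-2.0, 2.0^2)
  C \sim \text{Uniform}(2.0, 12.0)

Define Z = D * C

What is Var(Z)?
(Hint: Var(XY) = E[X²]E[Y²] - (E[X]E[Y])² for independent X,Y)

Var(XY) = E[X²]E[Y²] - (E[X]E[Y])²
E[D] = -2, Var(D) = 4
E[C] = 7, Var(C) = 8.3333333
E[D²] = 4 + (-2)² = 8
E[C²] = 8.3333333 + 7² = 57.333333
Var(Z) = 8*57.333333 - (-2*7)²
= 458.66667 - 196 = 262.66667

262.66667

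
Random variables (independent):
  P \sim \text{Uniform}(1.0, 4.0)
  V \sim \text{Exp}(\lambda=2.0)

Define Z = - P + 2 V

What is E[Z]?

E[Z] = -1*E[P] + 2*E[V]
E[P] = 2.5
E[V] = 0.5
E[Z] = -1*2.5 + 2*0.5 = -1.5

-1.5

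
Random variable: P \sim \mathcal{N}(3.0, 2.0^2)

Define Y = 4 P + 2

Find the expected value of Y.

For Y = 4P + 2:
E[Y] = 4 * E[P] + 2
E[P] = 3.0 = 3
E[Y] = 4 * 3 + 2 = 14

14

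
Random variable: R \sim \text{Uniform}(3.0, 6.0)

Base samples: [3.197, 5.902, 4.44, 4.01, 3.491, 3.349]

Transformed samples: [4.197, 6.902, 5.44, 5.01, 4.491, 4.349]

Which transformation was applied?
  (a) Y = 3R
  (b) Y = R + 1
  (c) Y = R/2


Checking option (b) Y = R + 1:
  R = 3.197 -> Y = 4.197 ✓
  R = 5.902 -> Y = 6.902 ✓
  R = 4.44 -> Y = 5.44 ✓
All samples match this transformation.

(b) R + 1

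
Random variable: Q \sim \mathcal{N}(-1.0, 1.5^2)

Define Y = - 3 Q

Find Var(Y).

For Y = aQ + b: Var(Y) = a² * Var(Q)
Var(Q) = 1.5^2 = 2.25
Var(Y) = (-3)² * 2.25 = 9 * 2.25 = 20.25

20.25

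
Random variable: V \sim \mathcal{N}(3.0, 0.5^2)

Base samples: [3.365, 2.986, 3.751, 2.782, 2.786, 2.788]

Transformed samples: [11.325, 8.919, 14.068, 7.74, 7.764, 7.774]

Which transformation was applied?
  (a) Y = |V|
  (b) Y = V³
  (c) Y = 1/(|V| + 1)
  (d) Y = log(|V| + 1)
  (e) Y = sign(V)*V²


Checking option (e) Y = sign(V)*V²:
  V = 3.365 -> Y = 11.325 ✓
  V = 2.986 -> Y = 8.919 ✓
  V = 3.751 -> Y = 14.068 ✓
All samples match this transformation.

(e) sign(V)*V²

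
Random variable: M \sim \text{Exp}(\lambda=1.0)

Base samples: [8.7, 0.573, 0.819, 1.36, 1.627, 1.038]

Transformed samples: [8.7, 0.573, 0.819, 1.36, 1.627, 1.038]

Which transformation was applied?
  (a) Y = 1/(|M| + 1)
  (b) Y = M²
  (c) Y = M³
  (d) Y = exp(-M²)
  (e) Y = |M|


Checking option (e) Y = |M|:
  M = 8.7 -> Y = 8.7 ✓
  M = 0.573 -> Y = 0.573 ✓
  M = 0.819 -> Y = 0.819 ✓
All samples match this transformation.

(e) |M|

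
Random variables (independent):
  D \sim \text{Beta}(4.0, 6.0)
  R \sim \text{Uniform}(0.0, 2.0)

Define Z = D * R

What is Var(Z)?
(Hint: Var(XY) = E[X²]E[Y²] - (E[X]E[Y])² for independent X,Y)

Var(XY) = E[X²]E[Y²] - (E[X]E[Y])²
E[D] = 0.4, Var(D) = 0.021818182
E[R] = 1, Var(R) = 0.33333333
E[D²] = 0.021818182 + 0.4² = 0.18181818
E[R²] = 0.33333333 + 1² = 1.3333333
Var(Z) = 0.18181818*1.3333333 - (0.4*1)²
= 0.24242424 - 0.16 = 0.082424242

0.082424242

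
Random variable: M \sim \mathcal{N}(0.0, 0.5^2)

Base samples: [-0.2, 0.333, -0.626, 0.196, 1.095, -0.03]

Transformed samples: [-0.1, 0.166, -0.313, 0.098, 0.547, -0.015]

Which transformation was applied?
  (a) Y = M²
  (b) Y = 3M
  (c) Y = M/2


Checking option (c) Y = M/2:
  M = -0.2 -> Y = -0.1 ✓
  M = 0.333 -> Y = 0.166 ✓
  M = -0.626 -> Y = -0.313 ✓
All samples match this transformation.

(c) M/2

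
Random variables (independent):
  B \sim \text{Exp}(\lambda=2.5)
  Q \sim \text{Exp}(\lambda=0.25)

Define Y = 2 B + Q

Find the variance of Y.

For independent RVs: Var(aX + bY) = a²Var(X) + b²Var(Y)
Var(B) = 0.16
Var(Q) = 16
Var(Y) = 2²*0.16 + 1²*16
= 4*0.16 + 1*16 = 16.64

16.64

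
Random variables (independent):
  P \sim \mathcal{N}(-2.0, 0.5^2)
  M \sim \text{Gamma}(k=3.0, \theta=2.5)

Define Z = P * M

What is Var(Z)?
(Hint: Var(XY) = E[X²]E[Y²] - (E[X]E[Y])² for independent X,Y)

Var(XY) = E[X²]E[Y²] - (E[X]E[Y])²
E[P] = -2, Var(P) = 0.25
E[M] = 7.5, Var(M) = 18.75
E[P²] = 0.25 + (-2)² = 4.25
E[M²] = 18.75 + 7.5² = 75
Var(Z) = 4.25*75 - (-2*7.5)²
= 318.75 - 225 = 93.75

93.75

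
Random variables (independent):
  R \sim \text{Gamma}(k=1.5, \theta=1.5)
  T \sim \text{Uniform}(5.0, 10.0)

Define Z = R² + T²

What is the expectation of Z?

E[Z] = E[R²] + E[T²]
E[R²] = Var(R) + E[R]² = 3.375 + 5.0625 = 8.4375
E[T²] = Var(T) + E[T]² = 2.0833333 + 56.25 = 58.333333
E[Z] = 8.4375 + 58.333333 = 66.770833

66.770833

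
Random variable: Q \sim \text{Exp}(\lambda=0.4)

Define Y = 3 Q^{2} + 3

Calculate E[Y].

E[Y] = 3*E[Q²] + 3
E[Q] = 2.5
E[Q²] = Var(Q) + (E[Q])² = 6.25 + 6.25 = 12.5
E[Y] = 3*12.5 + 3 = 40.5

40.5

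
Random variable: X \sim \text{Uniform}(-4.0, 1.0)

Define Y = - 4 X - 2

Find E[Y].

For Y = -4X - 2:
E[Y] = -4 * E[X] - 2
E[X] = (-4 + 1)/2 = -1.5
E[Y] = -4 * (-1.5) - 2 = 4

4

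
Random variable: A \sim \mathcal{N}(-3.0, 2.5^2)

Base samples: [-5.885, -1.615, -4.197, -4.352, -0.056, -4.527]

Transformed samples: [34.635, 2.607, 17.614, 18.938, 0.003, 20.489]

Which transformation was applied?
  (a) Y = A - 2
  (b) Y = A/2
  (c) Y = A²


Checking option (c) Y = A²:
  A = -5.885 -> Y = 34.635 ✓
  A = -1.615 -> Y = 2.607 ✓
  A = -4.197 -> Y = 17.614 ✓
All samples match this transformation.

(c) A²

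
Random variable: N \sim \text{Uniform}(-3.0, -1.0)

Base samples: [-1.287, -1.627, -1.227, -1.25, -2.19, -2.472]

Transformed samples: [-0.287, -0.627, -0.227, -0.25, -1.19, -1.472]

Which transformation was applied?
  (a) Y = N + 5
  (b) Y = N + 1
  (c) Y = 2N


Checking option (b) Y = N + 1:
  N = -1.287 -> Y = -0.287 ✓
  N = -1.627 -> Y = -0.627 ✓
  N = -1.227 -> Y = -0.227 ✓
All samples match this transformation.

(b) N + 1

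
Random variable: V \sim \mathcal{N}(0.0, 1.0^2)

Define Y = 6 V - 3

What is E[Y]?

For Y = 6V - 3:
E[Y] = 6 * E[V] - 3
E[V] = 0.0 = 0
E[Y] = 6 * 0 - 3 = -3

-3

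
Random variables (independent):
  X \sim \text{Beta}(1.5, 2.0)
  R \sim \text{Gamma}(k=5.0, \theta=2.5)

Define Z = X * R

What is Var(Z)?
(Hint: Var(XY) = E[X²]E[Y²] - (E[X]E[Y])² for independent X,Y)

Var(XY) = E[X²]E[Y²] - (E[X]E[Y])²
E[X] = 0.42857143, Var(X) = 0.054421769
E[R] = 12.5, Var(R) = 31.25
E[X²] = 0.054421769 + 0.42857143² = 0.23809524
E[R²] = 31.25 + 12.5² = 187.5
Var(Z) = 0.23809524*187.5 - (0.42857143*12.5)²
= 44.642857 - 28.69898 = 15.943878

15.943878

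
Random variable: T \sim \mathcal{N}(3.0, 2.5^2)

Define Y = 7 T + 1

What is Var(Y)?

For Y = aT + b: Var(Y) = a² * Var(T)
Var(T) = 2.5^2 = 6.25
Var(Y) = 7² * 6.25 = 49 * 6.25 = 306.25

306.25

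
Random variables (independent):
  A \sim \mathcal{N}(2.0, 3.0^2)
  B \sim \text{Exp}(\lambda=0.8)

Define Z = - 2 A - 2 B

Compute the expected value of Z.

E[Z] = -2*E[A] - 2*E[B]
E[A] = 2
E[B] = 1.25
E[Z] = -2*2 - 2*1.25 = -6.5

-6.5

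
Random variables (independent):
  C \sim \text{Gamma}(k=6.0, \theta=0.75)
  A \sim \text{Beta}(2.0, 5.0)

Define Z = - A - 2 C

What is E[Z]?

E[Z] = -2*E[C] - 1*E[A]
E[C] = 4.5
E[A] = 0.28571429
E[Z] = -2*4.5 - 1*0.28571429 = -9.2857143

-9.2857143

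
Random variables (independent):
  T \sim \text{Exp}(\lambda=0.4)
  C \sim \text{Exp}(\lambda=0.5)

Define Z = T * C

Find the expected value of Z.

For independent RVs: E[XY] = E[X]*E[Y]
E[T] = 2.5
E[C] = 2
E[Z] = 2.5 * 2 = 5

5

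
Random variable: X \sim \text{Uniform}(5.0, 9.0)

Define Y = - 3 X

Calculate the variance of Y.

For Y = aX + b: Var(Y) = a² * Var(X)
Var(X) = (9 - 5)^2/12 = 1.3333333
Var(Y) = (-3)² * 1.3333333 = 9 * 1.3333333 = 12

12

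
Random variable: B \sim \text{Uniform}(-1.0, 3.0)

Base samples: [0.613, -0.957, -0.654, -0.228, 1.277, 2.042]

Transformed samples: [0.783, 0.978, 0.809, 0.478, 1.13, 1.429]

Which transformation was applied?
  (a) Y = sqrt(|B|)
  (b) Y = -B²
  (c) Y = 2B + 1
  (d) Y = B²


Checking option (a) Y = sqrt(|B|):
  B = 0.613 -> Y = 0.783 ✓
  B = -0.957 -> Y = 0.978 ✓
  B = -0.654 -> Y = 0.809 ✓
All samples match this transformation.

(a) sqrt(|B|)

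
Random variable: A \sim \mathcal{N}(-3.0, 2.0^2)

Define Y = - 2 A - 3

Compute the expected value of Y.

For Y = -2A - 3:
E[Y] = -2 * E[A] - 3
E[A] = -3.0 = -3
E[Y] = -2 * (-3) - 3 = 3

3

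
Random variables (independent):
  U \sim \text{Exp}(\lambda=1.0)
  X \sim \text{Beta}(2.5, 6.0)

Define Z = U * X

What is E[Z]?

For independent RVs: E[XY] = E[X]*E[Y]
E[U] = 1
E[X] = 0.29411765
E[Z] = 1 * 0.29411765 = 0.29411765

0.29411765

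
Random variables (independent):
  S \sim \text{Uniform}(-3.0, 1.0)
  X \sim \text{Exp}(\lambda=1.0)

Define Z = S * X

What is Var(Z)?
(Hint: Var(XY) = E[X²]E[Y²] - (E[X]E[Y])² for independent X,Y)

Var(XY) = E[X²]E[Y²] - (E[X]E[Y])²
E[S] = -1, Var(S) = 1.3333333
E[X] = 1, Var(X) = 1
E[S²] = 1.3333333 + (-1)² = 2.3333333
E[X²] = 1 + 1² = 2
Var(Z) = 2.3333333*2 - (-1*1)²
= 4.6666667 - 1 = 3.6666667

3.6666667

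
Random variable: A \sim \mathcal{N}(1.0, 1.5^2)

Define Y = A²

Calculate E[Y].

E[A²] = Var(A) + (E[A])² = 2.25 + 1 = 3.25

3.25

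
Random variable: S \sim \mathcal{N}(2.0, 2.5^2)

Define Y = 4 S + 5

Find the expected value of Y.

For Y = 4S + 5:
E[Y] = 4 * E[S] + 5
E[S] = 2.0 = 2
E[Y] = 4 * 2 + 5 = 13

13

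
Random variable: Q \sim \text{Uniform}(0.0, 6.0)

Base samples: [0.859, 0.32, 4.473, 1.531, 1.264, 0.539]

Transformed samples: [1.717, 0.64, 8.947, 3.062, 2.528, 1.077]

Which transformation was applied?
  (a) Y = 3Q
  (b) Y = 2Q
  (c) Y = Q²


Checking option (b) Y = 2Q:
  Q = 0.859 -> Y = 1.717 ✓
  Q = 0.32 -> Y = 0.64 ✓
  Q = 4.473 -> Y = 8.947 ✓
All samples match this transformation.

(b) 2Q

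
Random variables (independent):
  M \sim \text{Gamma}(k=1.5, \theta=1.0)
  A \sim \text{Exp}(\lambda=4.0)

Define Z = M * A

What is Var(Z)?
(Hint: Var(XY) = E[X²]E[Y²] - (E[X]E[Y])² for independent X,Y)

Var(XY) = E[X²]E[Y²] - (E[X]E[Y])²
E[M] = 1.5, Var(M) = 1.5
E[A] = 0.25, Var(A) = 0.0625
E[M²] = 1.5 + 1.5² = 3.75
E[A²] = 0.0625 + 0.25² = 0.125
Var(Z) = 3.75*0.125 - (1.5*0.25)²
= 0.46875 - 0.140625 = 0.328125

0.328125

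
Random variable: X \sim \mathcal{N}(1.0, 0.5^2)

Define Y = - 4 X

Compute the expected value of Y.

For Y = -4X:
E[Y] = -4 * E[X]
E[X] = 1.0 = 1
E[Y] = -4 * 1 = -4

-4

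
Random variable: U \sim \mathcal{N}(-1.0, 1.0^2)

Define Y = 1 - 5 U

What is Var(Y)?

For Y = aU + b: Var(Y) = a² * Var(U)
Var(U) = 1.0^2 = 1
Var(Y) = (-5)² * 1 = 25 * 1 = 25

25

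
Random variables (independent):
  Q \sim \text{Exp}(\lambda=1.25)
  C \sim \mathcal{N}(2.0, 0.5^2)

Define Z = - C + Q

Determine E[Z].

E[Z] = 1*E[Q] - 1*E[C]
E[Q] = 0.8
E[C] = 2
E[Z] = 1*0.8 - 1*2 = -1.2

-1.2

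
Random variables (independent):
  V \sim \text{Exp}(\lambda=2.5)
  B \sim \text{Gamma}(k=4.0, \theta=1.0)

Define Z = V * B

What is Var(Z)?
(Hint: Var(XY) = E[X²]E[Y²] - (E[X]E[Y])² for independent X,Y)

Var(XY) = E[X²]E[Y²] - (E[X]E[Y])²
E[V] = 0.4, Var(V) = 0.16
E[B] = 4, Var(B) = 4
E[V²] = 0.16 + 0.4² = 0.32
E[B²] = 4 + 4² = 20
Var(Z) = 0.32*20 - (0.4*4)²
= 6.4 - 2.56 = 3.84

3.84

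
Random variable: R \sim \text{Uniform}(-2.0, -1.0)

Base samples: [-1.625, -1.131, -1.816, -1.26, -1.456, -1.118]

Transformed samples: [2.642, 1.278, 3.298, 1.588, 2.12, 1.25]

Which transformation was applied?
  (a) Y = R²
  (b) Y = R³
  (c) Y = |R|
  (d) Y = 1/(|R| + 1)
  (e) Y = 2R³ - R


Checking option (a) Y = R²:
  R = -1.625 -> Y = 2.642 ✓
  R = -1.131 -> Y = 1.278 ✓
  R = -1.816 -> Y = 3.298 ✓
All samples match this transformation.

(a) R²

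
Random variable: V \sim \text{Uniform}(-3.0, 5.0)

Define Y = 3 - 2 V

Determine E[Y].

For Y = -2V + 3:
E[Y] = -2 * E[V] + 3
E[V] = (-3 + 5)/2 = 1
E[Y] = -2 * 1 + 3 = 1

1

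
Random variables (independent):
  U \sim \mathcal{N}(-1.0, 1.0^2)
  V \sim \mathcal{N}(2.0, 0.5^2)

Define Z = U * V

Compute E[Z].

For independent RVs: E[XY] = E[X]*E[Y]
E[U] = -1
E[V] = 2
E[Z] = -1 * 2 = -2

-2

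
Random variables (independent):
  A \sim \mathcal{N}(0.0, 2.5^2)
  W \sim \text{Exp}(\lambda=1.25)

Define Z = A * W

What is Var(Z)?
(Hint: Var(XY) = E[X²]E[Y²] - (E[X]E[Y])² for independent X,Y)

Var(XY) = E[X²]E[Y²] - (E[X]E[Y])²
E[A] = 0, Var(A) = 6.25
E[W] = 0.8, Var(W) = 0.64
E[A²] = 6.25 + 0² = 6.25
E[W²] = 0.64 + 0.8² = 1.28
Var(Z) = 6.25*1.28 - (0*0.8)²
= 8 - 0 = 8

8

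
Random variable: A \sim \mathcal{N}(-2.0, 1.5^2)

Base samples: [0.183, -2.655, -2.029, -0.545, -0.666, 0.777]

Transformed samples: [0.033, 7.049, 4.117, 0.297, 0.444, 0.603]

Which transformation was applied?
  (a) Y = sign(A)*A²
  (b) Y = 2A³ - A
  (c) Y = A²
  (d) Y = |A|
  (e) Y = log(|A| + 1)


Checking option (c) Y = A²:
  A = 0.183 -> Y = 0.033 ✓
  A = -2.655 -> Y = 7.049 ✓
  A = -2.029 -> Y = 4.117 ✓
All samples match this transformation.

(c) A²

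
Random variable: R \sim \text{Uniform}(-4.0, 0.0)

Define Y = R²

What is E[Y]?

Using E[X²] = Var(X) + (E[X])²:
E[R] = -2
Var(R) = (0 + 4)^2/12 = 1.3333333
E[R²] = 1.3333333 + (-2)² = 1.3333333 + 4 = 5.3333333

5.3333333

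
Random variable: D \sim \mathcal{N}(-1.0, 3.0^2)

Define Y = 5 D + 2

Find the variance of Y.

For Y = aD + b: Var(Y) = a² * Var(D)
Var(D) = 3.0^2 = 9
Var(Y) = 5² * 9 = 25 * 9 = 225

225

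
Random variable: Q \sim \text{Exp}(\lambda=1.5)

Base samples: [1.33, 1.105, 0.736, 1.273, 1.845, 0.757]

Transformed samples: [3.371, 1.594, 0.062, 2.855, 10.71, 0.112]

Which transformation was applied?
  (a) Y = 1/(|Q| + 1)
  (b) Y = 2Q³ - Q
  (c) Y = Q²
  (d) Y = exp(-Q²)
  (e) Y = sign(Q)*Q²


Checking option (b) Y = 2Q³ - Q:
  Q = 1.33 -> Y = 3.371 ✓
  Q = 1.105 -> Y = 1.594 ✓
  Q = 0.736 -> Y = 0.062 ✓
All samples match this transformation.

(b) 2Q³ - Q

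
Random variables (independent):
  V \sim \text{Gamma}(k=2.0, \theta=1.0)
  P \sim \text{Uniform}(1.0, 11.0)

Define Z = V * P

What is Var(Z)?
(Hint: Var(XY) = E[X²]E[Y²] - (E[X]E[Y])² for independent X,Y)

Var(XY) = E[X²]E[Y²] - (E[X]E[Y])²
E[V] = 2, Var(V) = 2
E[P] = 6, Var(P) = 8.3333333
E[V²] = 2 + 2² = 6
E[P²] = 8.3333333 + 6² = 44.333333
Var(Z) = 6*44.333333 - (2*6)²
= 266 - 144 = 122

122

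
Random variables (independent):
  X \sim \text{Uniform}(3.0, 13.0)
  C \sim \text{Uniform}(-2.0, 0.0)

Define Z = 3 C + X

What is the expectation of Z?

E[Z] = 1*E[X] + 3*E[C]
E[X] = 8
E[C] = -1
E[Z] = 1*8 + 3*(-1) = 5

5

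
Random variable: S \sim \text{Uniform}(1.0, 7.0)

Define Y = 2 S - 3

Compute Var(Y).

For Y = aS + b: Var(Y) = a² * Var(S)
Var(S) = (7 - 1)^2/12 = 3
Var(Y) = 2² * 3 = 4 * 3 = 12

12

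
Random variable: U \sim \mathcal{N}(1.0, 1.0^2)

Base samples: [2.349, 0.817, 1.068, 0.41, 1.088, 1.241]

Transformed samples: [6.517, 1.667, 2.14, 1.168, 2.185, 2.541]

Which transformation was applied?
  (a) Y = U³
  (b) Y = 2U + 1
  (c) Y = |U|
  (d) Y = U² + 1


Checking option (d) Y = U² + 1:
  U = 2.349 -> Y = 6.517 ✓
  U = 0.817 -> Y = 1.667 ✓
  U = 1.068 -> Y = 2.14 ✓
All samples match this transformation.

(d) U² + 1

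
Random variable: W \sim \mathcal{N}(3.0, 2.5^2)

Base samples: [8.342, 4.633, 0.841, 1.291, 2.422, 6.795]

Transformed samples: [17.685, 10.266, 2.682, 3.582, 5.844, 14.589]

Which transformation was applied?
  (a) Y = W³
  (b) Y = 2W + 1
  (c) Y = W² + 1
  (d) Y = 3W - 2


Checking option (b) Y = 2W + 1:
  W = 8.342 -> Y = 17.685 ✓
  W = 4.633 -> Y = 10.266 ✓
  W = 0.841 -> Y = 2.682 ✓
All samples match this transformation.

(b) 2W + 1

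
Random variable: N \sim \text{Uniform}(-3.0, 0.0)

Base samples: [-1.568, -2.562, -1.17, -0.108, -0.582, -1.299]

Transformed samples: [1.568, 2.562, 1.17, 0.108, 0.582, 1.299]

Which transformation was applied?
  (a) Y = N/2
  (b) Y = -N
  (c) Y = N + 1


Checking option (b) Y = -N:
  N = -1.568 -> Y = 1.568 ✓
  N = -2.562 -> Y = 2.562 ✓
  N = -1.17 -> Y = 1.17 ✓
All samples match this transformation.

(b) -N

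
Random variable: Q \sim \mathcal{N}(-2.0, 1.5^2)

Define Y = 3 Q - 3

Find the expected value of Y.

For Y = 3Q - 3:
E[Y] = 3 * E[Q] - 3
E[Q] = -2.0 = -2
E[Y] = 3 * (-2) - 3 = -9

-9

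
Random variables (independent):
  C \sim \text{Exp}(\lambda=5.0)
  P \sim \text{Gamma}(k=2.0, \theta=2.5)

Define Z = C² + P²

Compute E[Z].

E[Z] = E[C²] + E[P²]
E[C²] = Var(C) + E[C]² = 0.04 + 0.04 = 0.08
E[P²] = Var(P) + E[P]² = 12.5 + 25 = 37.5
E[Z] = 0.08 + 37.5 = 37.58

37.58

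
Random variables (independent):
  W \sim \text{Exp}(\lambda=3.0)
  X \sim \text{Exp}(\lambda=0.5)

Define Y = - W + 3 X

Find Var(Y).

For independent RVs: Var(aX + bY) = a²Var(X) + b²Var(Y)
Var(W) = 0.11111111
Var(X) = 4
Var(Y) = (-1)²*0.11111111 + 3²*4
= 1*0.11111111 + 9*4 = 36.111111

36.111111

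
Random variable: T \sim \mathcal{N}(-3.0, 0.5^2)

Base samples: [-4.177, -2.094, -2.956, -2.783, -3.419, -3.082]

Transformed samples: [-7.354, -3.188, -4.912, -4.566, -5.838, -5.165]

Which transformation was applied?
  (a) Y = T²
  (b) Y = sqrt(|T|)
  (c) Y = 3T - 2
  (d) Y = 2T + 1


Checking option (d) Y = 2T + 1:
  T = -4.177 -> Y = -7.354 ✓
  T = -2.094 -> Y = -3.188 ✓
  T = -2.956 -> Y = -4.912 ✓
All samples match this transformation.

(d) 2T + 1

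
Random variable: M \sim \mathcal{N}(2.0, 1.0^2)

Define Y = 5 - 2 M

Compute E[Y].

For Y = -2M + 5:
E[Y] = -2 * E[M] + 5
E[M] = 2.0 = 2
E[Y] = -2 * 2 + 5 = 1

1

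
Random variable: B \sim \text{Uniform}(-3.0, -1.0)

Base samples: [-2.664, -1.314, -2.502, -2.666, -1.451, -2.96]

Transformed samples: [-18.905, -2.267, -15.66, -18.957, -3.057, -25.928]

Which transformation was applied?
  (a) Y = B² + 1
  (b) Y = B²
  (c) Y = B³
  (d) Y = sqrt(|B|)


Checking option (c) Y = B³:
  B = -2.664 -> Y = -18.905 ✓
  B = -1.314 -> Y = -2.267 ✓
  B = -2.502 -> Y = -15.66 ✓
All samples match this transformation.

(c) B³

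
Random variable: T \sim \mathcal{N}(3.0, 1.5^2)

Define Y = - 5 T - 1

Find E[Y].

For Y = -5T - 1:
E[Y] = -5 * E[T] - 1
E[T] = 3.0 = 3
E[Y] = -5 * 3 - 1 = -16

-16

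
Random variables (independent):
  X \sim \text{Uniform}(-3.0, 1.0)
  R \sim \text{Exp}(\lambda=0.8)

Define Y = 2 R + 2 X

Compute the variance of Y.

For independent RVs: Var(aX + bY) = a²Var(X) + b²Var(Y)
Var(X) = 1.3333333
Var(R) = 1.5625
Var(Y) = 2²*1.3333333 + 2²*1.5625
= 4*1.3333333 + 4*1.5625 = 11.583333

11.583333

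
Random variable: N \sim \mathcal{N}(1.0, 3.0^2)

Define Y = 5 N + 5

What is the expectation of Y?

For Y = 5N + 5:
E[Y] = 5 * E[N] + 5
E[N] = 1.0 = 1
E[Y] = 5 * 1 + 5 = 10

10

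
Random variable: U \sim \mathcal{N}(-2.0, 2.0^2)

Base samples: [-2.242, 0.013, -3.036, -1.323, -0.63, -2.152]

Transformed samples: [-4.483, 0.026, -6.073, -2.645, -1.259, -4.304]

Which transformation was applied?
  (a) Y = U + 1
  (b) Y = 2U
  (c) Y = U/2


Checking option (b) Y = 2U:
  U = -2.242 -> Y = -4.483 ✓
  U = 0.013 -> Y = 0.026 ✓
  U = -3.036 -> Y = -6.073 ✓
All samples match this transformation.

(b) 2U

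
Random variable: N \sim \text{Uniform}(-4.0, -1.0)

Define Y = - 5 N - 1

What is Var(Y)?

For Y = aN + b: Var(Y) = a² * Var(N)
Var(N) = (-1 + 4)^2/12 = 0.75
Var(Y) = (-5)² * 0.75 = 25 * 0.75 = 18.75

18.75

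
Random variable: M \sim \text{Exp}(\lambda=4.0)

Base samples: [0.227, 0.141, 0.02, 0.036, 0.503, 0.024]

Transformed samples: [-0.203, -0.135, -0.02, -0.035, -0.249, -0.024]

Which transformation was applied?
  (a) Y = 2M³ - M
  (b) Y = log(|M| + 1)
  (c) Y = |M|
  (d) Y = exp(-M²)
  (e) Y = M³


Checking option (a) Y = 2M³ - M:
  M = 0.227 -> Y = -0.203 ✓
  M = 0.141 -> Y = -0.135 ✓
  M = 0.02 -> Y = -0.02 ✓
All samples match this transformation.

(a) 2M³ - M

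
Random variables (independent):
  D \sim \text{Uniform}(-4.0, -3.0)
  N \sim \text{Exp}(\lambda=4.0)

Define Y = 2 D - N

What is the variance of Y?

For independent RVs: Var(aX + bY) = a²Var(X) + b²Var(Y)
Var(D) = 0.083333333
Var(N) = 0.0625
Var(Y) = 2²*0.083333333 + (-1)²*0.0625
= 4*0.083333333 + 1*0.0625 = 0.39583333

0.39583333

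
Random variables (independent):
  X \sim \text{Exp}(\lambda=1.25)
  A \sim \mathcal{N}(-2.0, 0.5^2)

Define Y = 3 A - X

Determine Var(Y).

For independent RVs: Var(aX + bY) = a²Var(X) + b²Var(Y)
Var(X) = 0.64
Var(A) = 0.25
Var(Y) = (-1)²*0.64 + 3²*0.25
= 1*0.64 + 9*0.25 = 2.89

2.89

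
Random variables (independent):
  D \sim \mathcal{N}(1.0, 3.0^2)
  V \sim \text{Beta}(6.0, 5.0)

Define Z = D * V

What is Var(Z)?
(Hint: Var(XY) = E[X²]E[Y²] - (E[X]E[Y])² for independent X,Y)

Var(XY) = E[X²]E[Y²] - (E[X]E[Y])²
E[D] = 1, Var(D) = 9
E[V] = 0.54545455, Var(V) = 0.020661157
E[D²] = 9 + 1² = 10
E[V²] = 0.020661157 + 0.54545455² = 0.31818182
Var(Z) = 10*0.31818182 - (1*0.54545455)²
= 3.1818182 - 0.29752066 = 2.8842975

2.8842975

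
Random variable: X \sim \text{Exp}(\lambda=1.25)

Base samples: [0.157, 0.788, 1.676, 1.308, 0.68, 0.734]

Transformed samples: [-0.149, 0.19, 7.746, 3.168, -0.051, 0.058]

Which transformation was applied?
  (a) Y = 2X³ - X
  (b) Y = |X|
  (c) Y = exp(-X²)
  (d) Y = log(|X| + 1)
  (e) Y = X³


Checking option (a) Y = 2X³ - X:
  X = 0.157 -> Y = -0.149 ✓
  X = 0.788 -> Y = 0.19 ✓
  X = 1.676 -> Y = 7.746 ✓
All samples match this transformation.

(a) 2X³ - X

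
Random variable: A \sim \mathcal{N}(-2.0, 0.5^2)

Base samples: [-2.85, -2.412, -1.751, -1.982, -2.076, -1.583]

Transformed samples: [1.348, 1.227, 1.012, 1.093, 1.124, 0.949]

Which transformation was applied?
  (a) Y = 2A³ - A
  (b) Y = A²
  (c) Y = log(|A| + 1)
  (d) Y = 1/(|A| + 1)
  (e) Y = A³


Checking option (c) Y = log(|A| + 1):
  A = -2.85 -> Y = 1.348 ✓
  A = -2.412 -> Y = 1.227 ✓
  A = -1.751 -> Y = 1.012 ✓
All samples match this transformation.

(c) log(|A| + 1)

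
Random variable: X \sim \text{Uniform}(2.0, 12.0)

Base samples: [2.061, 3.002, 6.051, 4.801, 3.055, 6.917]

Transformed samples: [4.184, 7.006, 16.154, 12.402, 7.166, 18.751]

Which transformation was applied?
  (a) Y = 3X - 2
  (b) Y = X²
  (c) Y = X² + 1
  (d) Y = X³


Checking option (a) Y = 3X - 2:
  X = 2.061 -> Y = 4.184 ✓
  X = 3.002 -> Y = 7.006 ✓
  X = 6.051 -> Y = 16.154 ✓
All samples match this transformation.

(a) 3X - 2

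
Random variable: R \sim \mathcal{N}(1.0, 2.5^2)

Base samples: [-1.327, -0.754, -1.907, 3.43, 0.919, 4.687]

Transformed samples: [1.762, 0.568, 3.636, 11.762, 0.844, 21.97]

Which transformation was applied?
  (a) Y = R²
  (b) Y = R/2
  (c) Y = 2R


Checking option (a) Y = R²:
  R = -1.327 -> Y = 1.762 ✓
  R = -0.754 -> Y = 0.568 ✓
  R = -1.907 -> Y = 3.636 ✓
All samples match this transformation.

(a) R²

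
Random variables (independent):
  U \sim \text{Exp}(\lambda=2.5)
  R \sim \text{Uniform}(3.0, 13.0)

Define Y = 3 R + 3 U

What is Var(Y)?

For independent RVs: Var(aX + bY) = a²Var(X) + b²Var(Y)
Var(U) = 0.16
Var(R) = 8.3333333
Var(Y) = 3²*0.16 + 3²*8.3333333
= 9*0.16 + 9*8.3333333 = 76.44

76.44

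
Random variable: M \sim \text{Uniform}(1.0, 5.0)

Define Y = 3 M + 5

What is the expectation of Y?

For Y = 3M + 5:
E[Y] = 3 * E[M] + 5
E[M] = (1 + 5)/2 = 3
E[Y] = 3 * 3 + 5 = 14

14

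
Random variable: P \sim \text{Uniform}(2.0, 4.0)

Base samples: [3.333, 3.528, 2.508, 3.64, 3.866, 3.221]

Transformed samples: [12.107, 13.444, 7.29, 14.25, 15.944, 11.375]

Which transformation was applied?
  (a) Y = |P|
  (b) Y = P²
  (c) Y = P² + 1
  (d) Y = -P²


Checking option (c) Y = P² + 1:
  P = 3.333 -> Y = 12.107 ✓
  P = 3.528 -> Y = 13.444 ✓
  P = 2.508 -> Y = 7.29 ✓
All samples match this transformation.

(c) P² + 1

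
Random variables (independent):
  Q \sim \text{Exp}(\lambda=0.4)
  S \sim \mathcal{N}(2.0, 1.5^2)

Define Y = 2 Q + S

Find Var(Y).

For independent RVs: Var(aX + bY) = a²Var(X) + b²Var(Y)
Var(Q) = 6.25
Var(S) = 2.25
Var(Y) = 2²*6.25 + 1²*2.25
= 4*6.25 + 1*2.25 = 27.25

27.25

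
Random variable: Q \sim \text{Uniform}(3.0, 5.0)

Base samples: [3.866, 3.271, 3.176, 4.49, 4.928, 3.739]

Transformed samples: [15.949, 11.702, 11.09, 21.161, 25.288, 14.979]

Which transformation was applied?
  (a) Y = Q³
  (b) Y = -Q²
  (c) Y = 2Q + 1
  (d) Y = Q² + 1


Checking option (d) Y = Q² + 1:
  Q = 3.866 -> Y = 15.949 ✓
  Q = 3.271 -> Y = 11.702 ✓
  Q = 3.176 -> Y = 11.09 ✓
All samples match this transformation.

(d) Q² + 1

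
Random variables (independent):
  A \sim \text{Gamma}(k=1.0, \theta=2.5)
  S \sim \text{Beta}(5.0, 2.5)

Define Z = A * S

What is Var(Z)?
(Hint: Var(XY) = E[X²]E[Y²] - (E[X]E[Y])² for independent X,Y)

Var(XY) = E[X²]E[Y²] - (E[X]E[Y])²
E[A] = 2.5, Var(A) = 6.25
E[S] = 0.66666667, Var(S) = 0.026143791
E[A²] = 6.25 + 2.5² = 12.5
E[S²] = 0.026143791 + 0.66666667² = 0.47058824
Var(Z) = 12.5*0.47058824 - (2.5*0.66666667)²
= 5.8823529 - 2.7777778 = 3.1045752

3.1045752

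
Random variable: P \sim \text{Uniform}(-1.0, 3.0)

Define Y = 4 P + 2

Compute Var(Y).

For Y = aP + b: Var(Y) = a² * Var(P)
Var(P) = (3 + 1)^2/12 = 1.3333333
Var(Y) = 4² * 1.3333333 = 16 * 1.3333333 = 21.333333

21.333333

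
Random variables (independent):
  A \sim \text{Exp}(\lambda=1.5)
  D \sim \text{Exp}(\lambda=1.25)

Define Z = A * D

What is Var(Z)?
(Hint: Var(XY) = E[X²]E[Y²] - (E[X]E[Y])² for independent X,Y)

Var(XY) = E[X²]E[Y²] - (E[X]E[Y])²
E[A] = 0.66666667, Var(A) = 0.44444444
E[D] = 0.8, Var(D) = 0.64
E[A²] = 0.44444444 + 0.66666667² = 0.88888889
E[D²] = 0.64 + 0.8² = 1.28
Var(Z) = 0.88888889*1.28 - (0.66666667*0.8)²
= 1.1377778 - 0.28444444 = 0.85333333

0.85333333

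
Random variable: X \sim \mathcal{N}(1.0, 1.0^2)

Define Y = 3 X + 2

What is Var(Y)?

For Y = aX + b: Var(Y) = a² * Var(X)
Var(X) = 1.0^2 = 1
Var(Y) = 3² * 1 = 9 * 1 = 9

9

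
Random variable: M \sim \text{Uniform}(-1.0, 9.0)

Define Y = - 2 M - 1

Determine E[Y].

For Y = -2M - 1:
E[Y] = -2 * E[M] - 1
E[M] = (-1 + 9)/2 = 4
E[Y] = -2 * 4 - 1 = -9

-9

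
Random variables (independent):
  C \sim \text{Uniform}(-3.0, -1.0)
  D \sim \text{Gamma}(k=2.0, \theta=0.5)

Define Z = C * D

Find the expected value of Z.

For independent RVs: E[XY] = E[X]*E[Y]
E[C] = -2
E[D] = 1
E[Z] = -2 * 1 = -2

-2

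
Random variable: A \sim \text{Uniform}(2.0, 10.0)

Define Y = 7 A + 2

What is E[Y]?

For Y = 7A + 2:
E[Y] = 7 * E[A] + 2
E[A] = (2 + 10)/2 = 6
E[Y] = 7 * 6 + 2 = 44

44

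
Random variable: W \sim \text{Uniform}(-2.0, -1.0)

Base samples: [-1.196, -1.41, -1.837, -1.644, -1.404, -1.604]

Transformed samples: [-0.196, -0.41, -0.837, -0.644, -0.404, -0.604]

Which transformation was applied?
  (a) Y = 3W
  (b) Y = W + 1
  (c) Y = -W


Checking option (b) Y = W + 1:
  W = -1.196 -> Y = -0.196 ✓
  W = -1.41 -> Y = -0.41 ✓
  W = -1.837 -> Y = -0.837 ✓
All samples match this transformation.

(b) W + 1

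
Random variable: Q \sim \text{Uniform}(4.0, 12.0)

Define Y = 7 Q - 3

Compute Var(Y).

For Y = aQ + b: Var(Y) = a² * Var(Q)
Var(Q) = (12 - 4)^2/12 = 5.3333333
Var(Y) = 7² * 5.3333333 = 49 * 5.3333333 = 261.33333

261.33333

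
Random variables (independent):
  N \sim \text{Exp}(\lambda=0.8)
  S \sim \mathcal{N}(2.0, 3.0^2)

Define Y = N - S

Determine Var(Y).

For independent RVs: Var(aX + bY) = a²Var(X) + b²Var(Y)
Var(N) = 1.5625
Var(S) = 9
Var(Y) = 1²*1.5625 + (-1)²*9
= 1*1.5625 + 1*9 = 10.5625

10.5625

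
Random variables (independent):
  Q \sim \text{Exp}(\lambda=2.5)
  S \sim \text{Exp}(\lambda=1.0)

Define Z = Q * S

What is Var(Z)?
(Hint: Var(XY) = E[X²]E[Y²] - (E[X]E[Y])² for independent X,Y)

Var(XY) = E[X²]E[Y²] - (E[X]E[Y])²
E[Q] = 0.4, Var(Q) = 0.16
E[S] = 1, Var(S) = 1
E[Q²] = 0.16 + 0.4² = 0.32
E[S²] = 1 + 1² = 2
Var(Z) = 0.32*2 - (0.4*1)²
= 0.64 - 0.16 = 0.48

0.48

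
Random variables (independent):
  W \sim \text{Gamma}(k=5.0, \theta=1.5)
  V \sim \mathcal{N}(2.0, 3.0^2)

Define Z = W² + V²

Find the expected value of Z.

E[Z] = E[W²] + E[V²]
E[W²] = Var(W) + E[W]² = 11.25 + 56.25 = 67.5
E[V²] = Var(V) + E[V]² = 9 + 4 = 13
E[Z] = 67.5 + 13 = 80.5

80.5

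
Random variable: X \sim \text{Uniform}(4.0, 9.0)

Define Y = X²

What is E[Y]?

Using E[X²] = Var(X) + (E[X])²:
E[X] = 6.5
Var(X) = (9 - 4)^2/12 = 2.0833333
E[X²] = 2.0833333 + 6.5² = 2.0833333 + 42.25 = 44.333333

44.333333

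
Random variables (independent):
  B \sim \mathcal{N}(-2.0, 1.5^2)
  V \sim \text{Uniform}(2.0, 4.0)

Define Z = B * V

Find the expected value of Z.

For independent RVs: E[XY] = E[X]*E[Y]
E[B] = -2
E[V] = 3
E[Z] = -2 * 3 = -6

-6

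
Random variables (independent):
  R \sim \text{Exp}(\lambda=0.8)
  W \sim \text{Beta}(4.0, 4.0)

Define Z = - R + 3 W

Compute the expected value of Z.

E[Z] = -1*E[R] + 3*E[W]
E[R] = 1.25
E[W] = 0.5
E[Z] = -1*1.25 + 3*0.5 = 0.25

0.25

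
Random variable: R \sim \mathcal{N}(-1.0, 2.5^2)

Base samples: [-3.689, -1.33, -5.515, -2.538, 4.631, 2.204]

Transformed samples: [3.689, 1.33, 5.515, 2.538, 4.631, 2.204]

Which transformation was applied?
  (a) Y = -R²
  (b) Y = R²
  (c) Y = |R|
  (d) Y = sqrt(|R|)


Checking option (c) Y = |R|:
  R = -3.689 -> Y = 3.689 ✓
  R = -1.33 -> Y = 1.33 ✓
  R = -5.515 -> Y = 5.515 ✓
All samples match this transformation.

(c) |R|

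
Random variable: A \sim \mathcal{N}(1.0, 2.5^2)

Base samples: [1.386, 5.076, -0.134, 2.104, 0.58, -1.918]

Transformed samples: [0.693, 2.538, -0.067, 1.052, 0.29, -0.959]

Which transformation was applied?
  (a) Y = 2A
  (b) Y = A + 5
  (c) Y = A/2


Checking option (c) Y = A/2:
  A = 1.386 -> Y = 0.693 ✓
  A = 5.076 -> Y = 2.538 ✓
  A = -0.134 -> Y = -0.067 ✓
All samples match this transformation.

(c) A/2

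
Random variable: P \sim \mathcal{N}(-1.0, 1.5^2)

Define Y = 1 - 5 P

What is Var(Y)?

For Y = aP + b: Var(Y) = a² * Var(P)
Var(P) = 1.5^2 = 2.25
Var(Y) = (-5)² * 2.25 = 25 * 2.25 = 56.25

56.25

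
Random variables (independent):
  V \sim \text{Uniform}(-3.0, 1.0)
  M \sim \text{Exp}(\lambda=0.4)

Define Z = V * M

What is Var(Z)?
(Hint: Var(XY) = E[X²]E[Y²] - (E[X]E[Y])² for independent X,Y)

Var(XY) = E[X²]E[Y²] - (E[X]E[Y])²
E[V] = -1, Var(V) = 1.3333333
E[M] = 2.5, Var(M) = 6.25
E[V²] = 1.3333333 + (-1)² = 2.3333333
E[M²] = 6.25 + 2.5² = 12.5
Var(Z) = 2.3333333*12.5 - (-1*2.5)²
= 29.166667 - 6.25 = 22.916667

22.916667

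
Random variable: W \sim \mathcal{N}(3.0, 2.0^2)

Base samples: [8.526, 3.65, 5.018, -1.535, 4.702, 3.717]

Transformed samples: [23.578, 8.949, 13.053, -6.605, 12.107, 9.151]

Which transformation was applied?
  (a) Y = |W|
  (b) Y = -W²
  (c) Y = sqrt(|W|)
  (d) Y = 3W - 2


Checking option (d) Y = 3W - 2:
  W = 8.526 -> Y = 23.578 ✓
  W = 3.65 -> Y = 8.949 ✓
  W = 5.018 -> Y = 13.053 ✓
All samples match this transformation.

(d) 3W - 2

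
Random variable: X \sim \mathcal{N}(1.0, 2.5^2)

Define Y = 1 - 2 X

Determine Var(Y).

For Y = aX + b: Var(Y) = a² * Var(X)
Var(X) = 2.5^2 = 6.25
Var(Y) = (-2)² * 6.25 = 4 * 6.25 = 25

25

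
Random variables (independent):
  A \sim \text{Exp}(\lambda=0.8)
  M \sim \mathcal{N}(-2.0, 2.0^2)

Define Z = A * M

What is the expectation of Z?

For independent RVs: E[XY] = E[X]*E[Y]
E[A] = 1.25
E[M] = -2
E[Z] = 1.25 * (-2) = -2.5

-2.5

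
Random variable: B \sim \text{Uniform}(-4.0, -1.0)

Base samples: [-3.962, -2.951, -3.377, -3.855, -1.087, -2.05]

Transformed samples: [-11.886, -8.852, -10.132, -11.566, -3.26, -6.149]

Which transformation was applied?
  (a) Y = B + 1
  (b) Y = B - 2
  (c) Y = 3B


Checking option (c) Y = 3B:
  B = -3.962 -> Y = -11.886 ✓
  B = -2.951 -> Y = -8.852 ✓
  B = -3.377 -> Y = -10.132 ✓
All samples match this transformation.

(c) 3B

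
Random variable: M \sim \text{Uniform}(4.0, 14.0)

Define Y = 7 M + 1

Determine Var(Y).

For Y = aM + b: Var(Y) = a² * Var(M)
Var(M) = (14 - 4)^2/12 = 8.3333333
Var(Y) = 7² * 8.3333333 = 49 * 8.3333333 = 408.33333

408.33333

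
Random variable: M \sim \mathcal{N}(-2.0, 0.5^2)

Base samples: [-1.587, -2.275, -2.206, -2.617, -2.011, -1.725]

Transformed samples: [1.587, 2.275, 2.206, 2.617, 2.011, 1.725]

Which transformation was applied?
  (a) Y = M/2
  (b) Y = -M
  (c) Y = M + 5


Checking option (b) Y = -M:
  M = -1.587 -> Y = 1.587 ✓
  M = -2.275 -> Y = 2.275 ✓
  M = -2.206 -> Y = 2.206 ✓
All samples match this transformation.

(b) -M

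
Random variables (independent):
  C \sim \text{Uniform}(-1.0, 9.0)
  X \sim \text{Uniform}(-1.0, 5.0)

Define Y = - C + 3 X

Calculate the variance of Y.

For independent RVs: Var(aX + bY) = a²Var(X) + b²Var(Y)
Var(C) = 8.3333333
Var(X) = 3
Var(Y) = (-1)²*8.3333333 + 3²*3
= 1*8.3333333 + 9*3 = 35.333333

35.333333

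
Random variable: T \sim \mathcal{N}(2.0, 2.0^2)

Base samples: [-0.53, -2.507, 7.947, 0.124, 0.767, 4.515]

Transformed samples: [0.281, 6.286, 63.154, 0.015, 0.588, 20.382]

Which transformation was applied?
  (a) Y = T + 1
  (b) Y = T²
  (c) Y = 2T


Checking option (b) Y = T²:
  T = -0.53 -> Y = 0.281 ✓
  T = -2.507 -> Y = 6.286 ✓
  T = 7.947 -> Y = 63.154 ✓
All samples match this transformation.

(b) T²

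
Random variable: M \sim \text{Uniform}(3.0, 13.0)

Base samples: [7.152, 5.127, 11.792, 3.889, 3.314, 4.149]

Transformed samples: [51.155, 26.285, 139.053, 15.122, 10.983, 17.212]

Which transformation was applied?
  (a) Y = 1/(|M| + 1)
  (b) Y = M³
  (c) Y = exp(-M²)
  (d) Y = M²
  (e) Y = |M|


Checking option (d) Y = M²:
  M = 7.152 -> Y = 51.155 ✓
  M = 5.127 -> Y = 26.285 ✓
  M = 11.792 -> Y = 139.053 ✓
All samples match this transformation.

(d) M²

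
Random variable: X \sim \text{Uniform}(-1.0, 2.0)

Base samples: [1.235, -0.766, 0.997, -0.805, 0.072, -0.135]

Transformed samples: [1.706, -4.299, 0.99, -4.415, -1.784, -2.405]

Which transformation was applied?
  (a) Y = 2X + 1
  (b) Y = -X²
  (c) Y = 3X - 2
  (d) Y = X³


Checking option (c) Y = 3X - 2:
  X = 1.235 -> Y = 1.706 ✓
  X = -0.766 -> Y = -4.299 ✓
  X = 0.997 -> Y = 0.99 ✓
All samples match this transformation.

(c) 3X - 2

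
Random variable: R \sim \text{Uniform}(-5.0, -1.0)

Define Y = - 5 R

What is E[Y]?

For Y = -5R:
E[Y] = -5 * E[R]
E[R] = (-5 - 1)/2 = -3
E[Y] = -5 * (-3) = 15

15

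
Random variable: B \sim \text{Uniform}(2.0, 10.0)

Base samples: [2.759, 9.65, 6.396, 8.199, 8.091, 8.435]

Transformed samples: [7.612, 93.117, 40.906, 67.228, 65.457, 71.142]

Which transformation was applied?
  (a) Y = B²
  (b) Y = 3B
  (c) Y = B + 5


Checking option (a) Y = B²:
  B = 2.759 -> Y = 7.612 ✓
  B = 9.65 -> Y = 93.117 ✓
  B = 6.396 -> Y = 40.906 ✓
All samples match this transformation.

(a) B²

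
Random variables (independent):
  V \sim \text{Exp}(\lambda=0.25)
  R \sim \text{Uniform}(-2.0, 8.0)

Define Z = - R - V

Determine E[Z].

E[Z] = -1*E[V] - 1*E[R]
E[V] = 4
E[R] = 3
E[Z] = -1*4 - 1*3 = -7

-7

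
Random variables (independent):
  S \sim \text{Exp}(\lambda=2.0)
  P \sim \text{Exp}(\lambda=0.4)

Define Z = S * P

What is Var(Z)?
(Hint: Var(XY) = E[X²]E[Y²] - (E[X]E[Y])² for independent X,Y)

Var(XY) = E[X²]E[Y²] - (E[X]E[Y])²
E[S] = 0.5, Var(S) = 0.25
E[P] = 2.5, Var(P) = 6.25
E[S²] = 0.25 + 0.5² = 0.5
E[P²] = 6.25 + 2.5² = 12.5
Var(Z) = 0.5*12.5 - (0.5*2.5)²
= 6.25 - 1.5625 = 4.6875

4.6875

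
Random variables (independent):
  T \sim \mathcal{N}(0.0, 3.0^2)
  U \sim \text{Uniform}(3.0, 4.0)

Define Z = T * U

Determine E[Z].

For independent RVs: E[XY] = E[X]*E[Y]
E[T] = 0
E[U] = 3.5
E[Z] = 0 * 3.5 = 0

0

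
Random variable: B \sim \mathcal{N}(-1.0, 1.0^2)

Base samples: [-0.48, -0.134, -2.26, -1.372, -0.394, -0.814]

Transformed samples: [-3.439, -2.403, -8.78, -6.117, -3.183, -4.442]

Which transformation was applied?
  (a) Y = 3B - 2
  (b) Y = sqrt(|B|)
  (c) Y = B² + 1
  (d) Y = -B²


Checking option (a) Y = 3B - 2:
  B = -0.48 -> Y = -3.439 ✓
  B = -0.134 -> Y = -2.403 ✓
  B = -2.26 -> Y = -8.78 ✓
All samples match this transformation.

(a) 3B - 2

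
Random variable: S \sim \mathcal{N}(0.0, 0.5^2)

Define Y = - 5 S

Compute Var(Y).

For Y = aS + b: Var(Y) = a² * Var(S)
Var(S) = 0.5^2 = 0.25
Var(Y) = (-5)² * 0.25 = 25 * 0.25 = 6.25

6.25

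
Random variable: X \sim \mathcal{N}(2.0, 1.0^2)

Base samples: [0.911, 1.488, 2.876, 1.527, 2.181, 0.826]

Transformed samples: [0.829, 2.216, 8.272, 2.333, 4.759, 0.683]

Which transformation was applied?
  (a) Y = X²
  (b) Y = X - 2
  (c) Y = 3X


Checking option (a) Y = X²:
  X = 0.911 -> Y = 0.829 ✓
  X = 1.488 -> Y = 2.216 ✓
  X = 2.876 -> Y = 8.272 ✓
All samples match this transformation.

(a) X²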